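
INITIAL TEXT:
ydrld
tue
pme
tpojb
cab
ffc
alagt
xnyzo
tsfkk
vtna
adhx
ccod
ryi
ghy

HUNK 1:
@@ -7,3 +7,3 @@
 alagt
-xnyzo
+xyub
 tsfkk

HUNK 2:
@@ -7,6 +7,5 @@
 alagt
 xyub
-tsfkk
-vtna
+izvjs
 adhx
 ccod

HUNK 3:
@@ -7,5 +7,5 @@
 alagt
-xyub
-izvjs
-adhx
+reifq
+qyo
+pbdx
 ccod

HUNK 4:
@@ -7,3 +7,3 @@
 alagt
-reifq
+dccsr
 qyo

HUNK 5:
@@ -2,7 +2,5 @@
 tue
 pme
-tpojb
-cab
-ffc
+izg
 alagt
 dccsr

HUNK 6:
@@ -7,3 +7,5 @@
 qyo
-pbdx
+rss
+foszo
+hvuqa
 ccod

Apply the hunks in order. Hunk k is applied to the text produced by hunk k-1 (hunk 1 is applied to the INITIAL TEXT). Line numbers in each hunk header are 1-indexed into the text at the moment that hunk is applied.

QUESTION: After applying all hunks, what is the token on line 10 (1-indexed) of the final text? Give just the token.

Answer: hvuqa

Derivation:
Hunk 1: at line 7 remove [xnyzo] add [xyub] -> 14 lines: ydrld tue pme tpojb cab ffc alagt xyub tsfkk vtna adhx ccod ryi ghy
Hunk 2: at line 7 remove [tsfkk,vtna] add [izvjs] -> 13 lines: ydrld tue pme tpojb cab ffc alagt xyub izvjs adhx ccod ryi ghy
Hunk 3: at line 7 remove [xyub,izvjs,adhx] add [reifq,qyo,pbdx] -> 13 lines: ydrld tue pme tpojb cab ffc alagt reifq qyo pbdx ccod ryi ghy
Hunk 4: at line 7 remove [reifq] add [dccsr] -> 13 lines: ydrld tue pme tpojb cab ffc alagt dccsr qyo pbdx ccod ryi ghy
Hunk 5: at line 2 remove [tpojb,cab,ffc] add [izg] -> 11 lines: ydrld tue pme izg alagt dccsr qyo pbdx ccod ryi ghy
Hunk 6: at line 7 remove [pbdx] add [rss,foszo,hvuqa] -> 13 lines: ydrld tue pme izg alagt dccsr qyo rss foszo hvuqa ccod ryi ghy
Final line 10: hvuqa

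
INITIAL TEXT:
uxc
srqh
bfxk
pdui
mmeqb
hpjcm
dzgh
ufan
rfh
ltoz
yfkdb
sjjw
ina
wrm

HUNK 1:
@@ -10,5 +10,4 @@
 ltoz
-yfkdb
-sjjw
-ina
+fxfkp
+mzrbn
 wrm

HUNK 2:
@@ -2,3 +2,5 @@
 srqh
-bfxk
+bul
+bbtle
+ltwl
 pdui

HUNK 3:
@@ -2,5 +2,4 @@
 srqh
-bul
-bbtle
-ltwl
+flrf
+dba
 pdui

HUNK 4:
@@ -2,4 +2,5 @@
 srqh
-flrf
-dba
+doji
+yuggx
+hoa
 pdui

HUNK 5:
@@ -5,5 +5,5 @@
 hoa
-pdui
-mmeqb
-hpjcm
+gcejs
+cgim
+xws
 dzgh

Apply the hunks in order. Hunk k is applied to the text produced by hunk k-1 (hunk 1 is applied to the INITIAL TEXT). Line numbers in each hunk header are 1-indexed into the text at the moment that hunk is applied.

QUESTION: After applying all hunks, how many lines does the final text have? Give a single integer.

Answer: 15

Derivation:
Hunk 1: at line 10 remove [yfkdb,sjjw,ina] add [fxfkp,mzrbn] -> 13 lines: uxc srqh bfxk pdui mmeqb hpjcm dzgh ufan rfh ltoz fxfkp mzrbn wrm
Hunk 2: at line 2 remove [bfxk] add [bul,bbtle,ltwl] -> 15 lines: uxc srqh bul bbtle ltwl pdui mmeqb hpjcm dzgh ufan rfh ltoz fxfkp mzrbn wrm
Hunk 3: at line 2 remove [bul,bbtle,ltwl] add [flrf,dba] -> 14 lines: uxc srqh flrf dba pdui mmeqb hpjcm dzgh ufan rfh ltoz fxfkp mzrbn wrm
Hunk 4: at line 2 remove [flrf,dba] add [doji,yuggx,hoa] -> 15 lines: uxc srqh doji yuggx hoa pdui mmeqb hpjcm dzgh ufan rfh ltoz fxfkp mzrbn wrm
Hunk 5: at line 5 remove [pdui,mmeqb,hpjcm] add [gcejs,cgim,xws] -> 15 lines: uxc srqh doji yuggx hoa gcejs cgim xws dzgh ufan rfh ltoz fxfkp mzrbn wrm
Final line count: 15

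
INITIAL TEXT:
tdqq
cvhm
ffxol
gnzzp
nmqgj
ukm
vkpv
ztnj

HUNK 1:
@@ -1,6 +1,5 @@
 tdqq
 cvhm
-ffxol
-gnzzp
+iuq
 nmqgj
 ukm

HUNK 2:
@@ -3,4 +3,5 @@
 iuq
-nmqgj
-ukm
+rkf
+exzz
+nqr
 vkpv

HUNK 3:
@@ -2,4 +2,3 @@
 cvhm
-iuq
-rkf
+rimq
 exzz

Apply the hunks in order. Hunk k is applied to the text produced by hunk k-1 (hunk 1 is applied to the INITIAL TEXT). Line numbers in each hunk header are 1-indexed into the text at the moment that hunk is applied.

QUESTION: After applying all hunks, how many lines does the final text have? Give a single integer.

Hunk 1: at line 1 remove [ffxol,gnzzp] add [iuq] -> 7 lines: tdqq cvhm iuq nmqgj ukm vkpv ztnj
Hunk 2: at line 3 remove [nmqgj,ukm] add [rkf,exzz,nqr] -> 8 lines: tdqq cvhm iuq rkf exzz nqr vkpv ztnj
Hunk 3: at line 2 remove [iuq,rkf] add [rimq] -> 7 lines: tdqq cvhm rimq exzz nqr vkpv ztnj
Final line count: 7

Answer: 7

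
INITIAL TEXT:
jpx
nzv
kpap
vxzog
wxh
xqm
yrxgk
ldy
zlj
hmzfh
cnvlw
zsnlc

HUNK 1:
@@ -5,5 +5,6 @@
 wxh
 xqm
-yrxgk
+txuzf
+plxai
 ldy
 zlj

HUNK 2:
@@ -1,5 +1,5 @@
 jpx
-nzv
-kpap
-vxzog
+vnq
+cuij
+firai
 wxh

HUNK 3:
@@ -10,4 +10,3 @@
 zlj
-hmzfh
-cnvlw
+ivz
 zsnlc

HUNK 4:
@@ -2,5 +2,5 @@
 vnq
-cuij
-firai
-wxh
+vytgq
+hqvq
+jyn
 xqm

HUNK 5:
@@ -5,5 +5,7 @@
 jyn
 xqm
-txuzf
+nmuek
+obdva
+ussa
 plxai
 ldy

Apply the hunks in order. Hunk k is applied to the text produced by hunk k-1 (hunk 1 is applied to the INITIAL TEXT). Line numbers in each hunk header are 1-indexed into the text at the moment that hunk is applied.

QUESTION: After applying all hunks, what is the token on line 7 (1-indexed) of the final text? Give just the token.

Hunk 1: at line 5 remove [yrxgk] add [txuzf,plxai] -> 13 lines: jpx nzv kpap vxzog wxh xqm txuzf plxai ldy zlj hmzfh cnvlw zsnlc
Hunk 2: at line 1 remove [nzv,kpap,vxzog] add [vnq,cuij,firai] -> 13 lines: jpx vnq cuij firai wxh xqm txuzf plxai ldy zlj hmzfh cnvlw zsnlc
Hunk 3: at line 10 remove [hmzfh,cnvlw] add [ivz] -> 12 lines: jpx vnq cuij firai wxh xqm txuzf plxai ldy zlj ivz zsnlc
Hunk 4: at line 2 remove [cuij,firai,wxh] add [vytgq,hqvq,jyn] -> 12 lines: jpx vnq vytgq hqvq jyn xqm txuzf plxai ldy zlj ivz zsnlc
Hunk 5: at line 5 remove [txuzf] add [nmuek,obdva,ussa] -> 14 lines: jpx vnq vytgq hqvq jyn xqm nmuek obdva ussa plxai ldy zlj ivz zsnlc
Final line 7: nmuek

Answer: nmuek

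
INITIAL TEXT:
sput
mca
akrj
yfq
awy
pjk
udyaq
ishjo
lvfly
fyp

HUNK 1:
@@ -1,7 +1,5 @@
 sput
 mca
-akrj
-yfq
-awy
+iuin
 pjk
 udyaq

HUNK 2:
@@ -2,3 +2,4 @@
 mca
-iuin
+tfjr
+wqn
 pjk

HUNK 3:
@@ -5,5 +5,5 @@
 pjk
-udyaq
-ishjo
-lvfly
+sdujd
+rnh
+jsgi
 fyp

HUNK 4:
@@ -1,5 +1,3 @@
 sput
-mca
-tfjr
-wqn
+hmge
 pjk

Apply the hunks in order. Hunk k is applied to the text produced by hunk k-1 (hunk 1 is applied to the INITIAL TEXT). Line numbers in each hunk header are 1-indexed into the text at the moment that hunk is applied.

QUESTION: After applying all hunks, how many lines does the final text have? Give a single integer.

Hunk 1: at line 1 remove [akrj,yfq,awy] add [iuin] -> 8 lines: sput mca iuin pjk udyaq ishjo lvfly fyp
Hunk 2: at line 2 remove [iuin] add [tfjr,wqn] -> 9 lines: sput mca tfjr wqn pjk udyaq ishjo lvfly fyp
Hunk 3: at line 5 remove [udyaq,ishjo,lvfly] add [sdujd,rnh,jsgi] -> 9 lines: sput mca tfjr wqn pjk sdujd rnh jsgi fyp
Hunk 4: at line 1 remove [mca,tfjr,wqn] add [hmge] -> 7 lines: sput hmge pjk sdujd rnh jsgi fyp
Final line count: 7

Answer: 7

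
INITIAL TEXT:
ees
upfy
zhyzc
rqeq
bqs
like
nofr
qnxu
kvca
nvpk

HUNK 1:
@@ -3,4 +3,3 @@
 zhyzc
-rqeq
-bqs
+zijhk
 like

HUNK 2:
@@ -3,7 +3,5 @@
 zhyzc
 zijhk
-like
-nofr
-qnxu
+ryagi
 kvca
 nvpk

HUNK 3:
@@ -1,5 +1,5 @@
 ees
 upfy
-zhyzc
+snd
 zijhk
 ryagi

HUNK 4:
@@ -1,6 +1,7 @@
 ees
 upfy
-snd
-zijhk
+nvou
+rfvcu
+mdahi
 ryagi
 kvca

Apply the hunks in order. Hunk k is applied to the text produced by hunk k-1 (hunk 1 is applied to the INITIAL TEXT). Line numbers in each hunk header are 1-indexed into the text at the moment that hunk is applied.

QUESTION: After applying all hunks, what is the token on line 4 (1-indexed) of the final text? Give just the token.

Answer: rfvcu

Derivation:
Hunk 1: at line 3 remove [rqeq,bqs] add [zijhk] -> 9 lines: ees upfy zhyzc zijhk like nofr qnxu kvca nvpk
Hunk 2: at line 3 remove [like,nofr,qnxu] add [ryagi] -> 7 lines: ees upfy zhyzc zijhk ryagi kvca nvpk
Hunk 3: at line 1 remove [zhyzc] add [snd] -> 7 lines: ees upfy snd zijhk ryagi kvca nvpk
Hunk 4: at line 1 remove [snd,zijhk] add [nvou,rfvcu,mdahi] -> 8 lines: ees upfy nvou rfvcu mdahi ryagi kvca nvpk
Final line 4: rfvcu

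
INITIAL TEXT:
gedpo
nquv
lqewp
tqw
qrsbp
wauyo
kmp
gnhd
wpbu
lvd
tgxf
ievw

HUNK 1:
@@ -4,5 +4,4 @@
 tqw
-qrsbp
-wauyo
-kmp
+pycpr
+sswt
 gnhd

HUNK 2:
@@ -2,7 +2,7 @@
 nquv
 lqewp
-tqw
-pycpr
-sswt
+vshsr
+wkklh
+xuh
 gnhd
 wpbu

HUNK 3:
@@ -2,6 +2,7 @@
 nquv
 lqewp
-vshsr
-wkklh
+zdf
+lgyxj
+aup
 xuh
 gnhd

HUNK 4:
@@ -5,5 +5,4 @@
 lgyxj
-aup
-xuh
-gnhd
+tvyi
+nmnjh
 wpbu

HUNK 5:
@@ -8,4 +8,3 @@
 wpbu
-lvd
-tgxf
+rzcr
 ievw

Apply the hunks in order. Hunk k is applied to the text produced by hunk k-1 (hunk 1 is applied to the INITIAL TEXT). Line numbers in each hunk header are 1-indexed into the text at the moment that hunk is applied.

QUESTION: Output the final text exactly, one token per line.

Hunk 1: at line 4 remove [qrsbp,wauyo,kmp] add [pycpr,sswt] -> 11 lines: gedpo nquv lqewp tqw pycpr sswt gnhd wpbu lvd tgxf ievw
Hunk 2: at line 2 remove [tqw,pycpr,sswt] add [vshsr,wkklh,xuh] -> 11 lines: gedpo nquv lqewp vshsr wkklh xuh gnhd wpbu lvd tgxf ievw
Hunk 3: at line 2 remove [vshsr,wkklh] add [zdf,lgyxj,aup] -> 12 lines: gedpo nquv lqewp zdf lgyxj aup xuh gnhd wpbu lvd tgxf ievw
Hunk 4: at line 5 remove [aup,xuh,gnhd] add [tvyi,nmnjh] -> 11 lines: gedpo nquv lqewp zdf lgyxj tvyi nmnjh wpbu lvd tgxf ievw
Hunk 5: at line 8 remove [lvd,tgxf] add [rzcr] -> 10 lines: gedpo nquv lqewp zdf lgyxj tvyi nmnjh wpbu rzcr ievw

Answer: gedpo
nquv
lqewp
zdf
lgyxj
tvyi
nmnjh
wpbu
rzcr
ievw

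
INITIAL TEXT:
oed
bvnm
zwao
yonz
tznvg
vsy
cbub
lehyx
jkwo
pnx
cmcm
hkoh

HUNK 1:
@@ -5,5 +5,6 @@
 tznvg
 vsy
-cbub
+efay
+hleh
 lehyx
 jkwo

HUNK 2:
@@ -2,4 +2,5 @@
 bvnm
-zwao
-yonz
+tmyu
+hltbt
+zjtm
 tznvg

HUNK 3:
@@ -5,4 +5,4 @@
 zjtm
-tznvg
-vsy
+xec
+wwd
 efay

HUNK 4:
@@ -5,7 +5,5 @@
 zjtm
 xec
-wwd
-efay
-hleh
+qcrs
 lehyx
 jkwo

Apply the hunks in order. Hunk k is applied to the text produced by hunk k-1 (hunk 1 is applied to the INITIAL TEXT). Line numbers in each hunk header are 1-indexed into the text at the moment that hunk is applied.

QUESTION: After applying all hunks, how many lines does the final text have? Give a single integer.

Answer: 12

Derivation:
Hunk 1: at line 5 remove [cbub] add [efay,hleh] -> 13 lines: oed bvnm zwao yonz tznvg vsy efay hleh lehyx jkwo pnx cmcm hkoh
Hunk 2: at line 2 remove [zwao,yonz] add [tmyu,hltbt,zjtm] -> 14 lines: oed bvnm tmyu hltbt zjtm tznvg vsy efay hleh lehyx jkwo pnx cmcm hkoh
Hunk 3: at line 5 remove [tznvg,vsy] add [xec,wwd] -> 14 lines: oed bvnm tmyu hltbt zjtm xec wwd efay hleh lehyx jkwo pnx cmcm hkoh
Hunk 4: at line 5 remove [wwd,efay,hleh] add [qcrs] -> 12 lines: oed bvnm tmyu hltbt zjtm xec qcrs lehyx jkwo pnx cmcm hkoh
Final line count: 12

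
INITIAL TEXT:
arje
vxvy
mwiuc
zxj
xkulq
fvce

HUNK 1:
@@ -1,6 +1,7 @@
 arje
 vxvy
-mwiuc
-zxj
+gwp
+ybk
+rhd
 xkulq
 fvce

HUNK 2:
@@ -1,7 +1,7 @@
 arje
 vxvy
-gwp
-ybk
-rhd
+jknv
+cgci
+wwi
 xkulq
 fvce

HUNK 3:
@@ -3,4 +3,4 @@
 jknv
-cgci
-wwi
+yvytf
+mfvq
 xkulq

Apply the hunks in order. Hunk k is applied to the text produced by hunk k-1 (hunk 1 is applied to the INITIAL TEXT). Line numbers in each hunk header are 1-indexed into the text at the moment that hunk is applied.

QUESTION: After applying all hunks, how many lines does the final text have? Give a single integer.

Answer: 7

Derivation:
Hunk 1: at line 1 remove [mwiuc,zxj] add [gwp,ybk,rhd] -> 7 lines: arje vxvy gwp ybk rhd xkulq fvce
Hunk 2: at line 1 remove [gwp,ybk,rhd] add [jknv,cgci,wwi] -> 7 lines: arje vxvy jknv cgci wwi xkulq fvce
Hunk 3: at line 3 remove [cgci,wwi] add [yvytf,mfvq] -> 7 lines: arje vxvy jknv yvytf mfvq xkulq fvce
Final line count: 7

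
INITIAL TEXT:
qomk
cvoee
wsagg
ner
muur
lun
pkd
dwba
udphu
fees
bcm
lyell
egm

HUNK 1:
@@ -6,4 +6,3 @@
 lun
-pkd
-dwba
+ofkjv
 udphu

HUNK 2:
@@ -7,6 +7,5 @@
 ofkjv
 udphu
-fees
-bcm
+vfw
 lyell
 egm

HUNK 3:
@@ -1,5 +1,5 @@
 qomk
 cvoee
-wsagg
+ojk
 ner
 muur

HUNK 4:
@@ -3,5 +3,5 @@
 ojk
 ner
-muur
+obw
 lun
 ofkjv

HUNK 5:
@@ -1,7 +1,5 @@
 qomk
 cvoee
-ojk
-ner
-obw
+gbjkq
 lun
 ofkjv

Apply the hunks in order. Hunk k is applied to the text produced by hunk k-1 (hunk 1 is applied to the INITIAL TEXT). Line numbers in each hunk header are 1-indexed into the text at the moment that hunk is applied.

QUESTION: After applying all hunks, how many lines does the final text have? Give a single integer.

Answer: 9

Derivation:
Hunk 1: at line 6 remove [pkd,dwba] add [ofkjv] -> 12 lines: qomk cvoee wsagg ner muur lun ofkjv udphu fees bcm lyell egm
Hunk 2: at line 7 remove [fees,bcm] add [vfw] -> 11 lines: qomk cvoee wsagg ner muur lun ofkjv udphu vfw lyell egm
Hunk 3: at line 1 remove [wsagg] add [ojk] -> 11 lines: qomk cvoee ojk ner muur lun ofkjv udphu vfw lyell egm
Hunk 4: at line 3 remove [muur] add [obw] -> 11 lines: qomk cvoee ojk ner obw lun ofkjv udphu vfw lyell egm
Hunk 5: at line 1 remove [ojk,ner,obw] add [gbjkq] -> 9 lines: qomk cvoee gbjkq lun ofkjv udphu vfw lyell egm
Final line count: 9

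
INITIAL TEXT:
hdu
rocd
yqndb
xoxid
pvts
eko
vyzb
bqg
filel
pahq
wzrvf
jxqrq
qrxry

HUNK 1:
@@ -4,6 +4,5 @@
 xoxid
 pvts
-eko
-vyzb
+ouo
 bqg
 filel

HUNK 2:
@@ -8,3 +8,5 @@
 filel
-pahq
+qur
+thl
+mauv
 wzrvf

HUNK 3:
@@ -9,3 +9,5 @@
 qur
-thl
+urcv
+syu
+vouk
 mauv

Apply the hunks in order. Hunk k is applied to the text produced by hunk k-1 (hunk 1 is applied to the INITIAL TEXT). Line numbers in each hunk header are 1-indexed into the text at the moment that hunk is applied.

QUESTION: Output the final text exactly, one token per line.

Answer: hdu
rocd
yqndb
xoxid
pvts
ouo
bqg
filel
qur
urcv
syu
vouk
mauv
wzrvf
jxqrq
qrxry

Derivation:
Hunk 1: at line 4 remove [eko,vyzb] add [ouo] -> 12 lines: hdu rocd yqndb xoxid pvts ouo bqg filel pahq wzrvf jxqrq qrxry
Hunk 2: at line 8 remove [pahq] add [qur,thl,mauv] -> 14 lines: hdu rocd yqndb xoxid pvts ouo bqg filel qur thl mauv wzrvf jxqrq qrxry
Hunk 3: at line 9 remove [thl] add [urcv,syu,vouk] -> 16 lines: hdu rocd yqndb xoxid pvts ouo bqg filel qur urcv syu vouk mauv wzrvf jxqrq qrxry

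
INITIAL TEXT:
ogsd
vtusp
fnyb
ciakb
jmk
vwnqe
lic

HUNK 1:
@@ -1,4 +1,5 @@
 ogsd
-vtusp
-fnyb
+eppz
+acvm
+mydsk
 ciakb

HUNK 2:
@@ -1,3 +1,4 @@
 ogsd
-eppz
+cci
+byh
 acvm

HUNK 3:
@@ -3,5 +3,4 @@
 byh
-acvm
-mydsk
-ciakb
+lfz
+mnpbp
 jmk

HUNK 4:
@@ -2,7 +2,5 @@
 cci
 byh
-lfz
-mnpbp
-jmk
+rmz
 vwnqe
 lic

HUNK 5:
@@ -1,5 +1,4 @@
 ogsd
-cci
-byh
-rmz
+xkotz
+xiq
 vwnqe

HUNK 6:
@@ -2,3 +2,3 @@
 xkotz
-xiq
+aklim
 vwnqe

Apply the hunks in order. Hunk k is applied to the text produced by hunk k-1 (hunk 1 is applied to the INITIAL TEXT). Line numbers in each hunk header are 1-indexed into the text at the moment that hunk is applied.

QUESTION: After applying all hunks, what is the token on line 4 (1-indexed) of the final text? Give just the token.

Answer: vwnqe

Derivation:
Hunk 1: at line 1 remove [vtusp,fnyb] add [eppz,acvm,mydsk] -> 8 lines: ogsd eppz acvm mydsk ciakb jmk vwnqe lic
Hunk 2: at line 1 remove [eppz] add [cci,byh] -> 9 lines: ogsd cci byh acvm mydsk ciakb jmk vwnqe lic
Hunk 3: at line 3 remove [acvm,mydsk,ciakb] add [lfz,mnpbp] -> 8 lines: ogsd cci byh lfz mnpbp jmk vwnqe lic
Hunk 4: at line 2 remove [lfz,mnpbp,jmk] add [rmz] -> 6 lines: ogsd cci byh rmz vwnqe lic
Hunk 5: at line 1 remove [cci,byh,rmz] add [xkotz,xiq] -> 5 lines: ogsd xkotz xiq vwnqe lic
Hunk 6: at line 2 remove [xiq] add [aklim] -> 5 lines: ogsd xkotz aklim vwnqe lic
Final line 4: vwnqe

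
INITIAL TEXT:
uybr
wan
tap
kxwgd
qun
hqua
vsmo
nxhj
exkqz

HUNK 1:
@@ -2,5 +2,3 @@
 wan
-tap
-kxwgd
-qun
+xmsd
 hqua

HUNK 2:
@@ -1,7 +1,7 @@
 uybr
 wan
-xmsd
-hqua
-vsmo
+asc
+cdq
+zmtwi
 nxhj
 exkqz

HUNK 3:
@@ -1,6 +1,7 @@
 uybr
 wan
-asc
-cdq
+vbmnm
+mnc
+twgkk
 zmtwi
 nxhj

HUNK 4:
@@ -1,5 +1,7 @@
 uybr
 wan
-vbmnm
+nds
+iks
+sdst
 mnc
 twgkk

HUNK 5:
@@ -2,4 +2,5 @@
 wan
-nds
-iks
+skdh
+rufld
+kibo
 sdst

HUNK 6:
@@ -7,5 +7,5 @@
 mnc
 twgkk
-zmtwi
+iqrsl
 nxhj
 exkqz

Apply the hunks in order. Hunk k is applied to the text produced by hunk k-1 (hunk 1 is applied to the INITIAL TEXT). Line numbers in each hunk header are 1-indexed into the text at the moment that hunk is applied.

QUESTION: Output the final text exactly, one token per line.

Answer: uybr
wan
skdh
rufld
kibo
sdst
mnc
twgkk
iqrsl
nxhj
exkqz

Derivation:
Hunk 1: at line 2 remove [tap,kxwgd,qun] add [xmsd] -> 7 lines: uybr wan xmsd hqua vsmo nxhj exkqz
Hunk 2: at line 1 remove [xmsd,hqua,vsmo] add [asc,cdq,zmtwi] -> 7 lines: uybr wan asc cdq zmtwi nxhj exkqz
Hunk 3: at line 1 remove [asc,cdq] add [vbmnm,mnc,twgkk] -> 8 lines: uybr wan vbmnm mnc twgkk zmtwi nxhj exkqz
Hunk 4: at line 1 remove [vbmnm] add [nds,iks,sdst] -> 10 lines: uybr wan nds iks sdst mnc twgkk zmtwi nxhj exkqz
Hunk 5: at line 2 remove [nds,iks] add [skdh,rufld,kibo] -> 11 lines: uybr wan skdh rufld kibo sdst mnc twgkk zmtwi nxhj exkqz
Hunk 6: at line 7 remove [zmtwi] add [iqrsl] -> 11 lines: uybr wan skdh rufld kibo sdst mnc twgkk iqrsl nxhj exkqz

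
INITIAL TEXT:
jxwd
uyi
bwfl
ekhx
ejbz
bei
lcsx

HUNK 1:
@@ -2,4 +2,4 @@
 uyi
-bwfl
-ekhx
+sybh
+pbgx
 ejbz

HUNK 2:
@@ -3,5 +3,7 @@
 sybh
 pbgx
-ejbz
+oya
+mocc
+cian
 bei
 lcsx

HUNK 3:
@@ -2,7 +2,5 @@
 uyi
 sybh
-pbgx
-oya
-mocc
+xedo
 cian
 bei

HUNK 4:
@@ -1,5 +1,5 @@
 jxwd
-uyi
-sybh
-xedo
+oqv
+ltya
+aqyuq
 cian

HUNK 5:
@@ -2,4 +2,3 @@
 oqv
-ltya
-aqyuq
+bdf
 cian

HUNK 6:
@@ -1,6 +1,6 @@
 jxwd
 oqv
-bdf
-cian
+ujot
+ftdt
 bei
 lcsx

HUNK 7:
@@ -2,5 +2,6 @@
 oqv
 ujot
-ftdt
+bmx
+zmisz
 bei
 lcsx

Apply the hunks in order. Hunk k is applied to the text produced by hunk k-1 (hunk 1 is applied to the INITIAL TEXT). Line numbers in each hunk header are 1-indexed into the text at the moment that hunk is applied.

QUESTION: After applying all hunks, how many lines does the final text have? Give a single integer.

Answer: 7

Derivation:
Hunk 1: at line 2 remove [bwfl,ekhx] add [sybh,pbgx] -> 7 lines: jxwd uyi sybh pbgx ejbz bei lcsx
Hunk 2: at line 3 remove [ejbz] add [oya,mocc,cian] -> 9 lines: jxwd uyi sybh pbgx oya mocc cian bei lcsx
Hunk 3: at line 2 remove [pbgx,oya,mocc] add [xedo] -> 7 lines: jxwd uyi sybh xedo cian bei lcsx
Hunk 4: at line 1 remove [uyi,sybh,xedo] add [oqv,ltya,aqyuq] -> 7 lines: jxwd oqv ltya aqyuq cian bei lcsx
Hunk 5: at line 2 remove [ltya,aqyuq] add [bdf] -> 6 lines: jxwd oqv bdf cian bei lcsx
Hunk 6: at line 1 remove [bdf,cian] add [ujot,ftdt] -> 6 lines: jxwd oqv ujot ftdt bei lcsx
Hunk 7: at line 2 remove [ftdt] add [bmx,zmisz] -> 7 lines: jxwd oqv ujot bmx zmisz bei lcsx
Final line count: 7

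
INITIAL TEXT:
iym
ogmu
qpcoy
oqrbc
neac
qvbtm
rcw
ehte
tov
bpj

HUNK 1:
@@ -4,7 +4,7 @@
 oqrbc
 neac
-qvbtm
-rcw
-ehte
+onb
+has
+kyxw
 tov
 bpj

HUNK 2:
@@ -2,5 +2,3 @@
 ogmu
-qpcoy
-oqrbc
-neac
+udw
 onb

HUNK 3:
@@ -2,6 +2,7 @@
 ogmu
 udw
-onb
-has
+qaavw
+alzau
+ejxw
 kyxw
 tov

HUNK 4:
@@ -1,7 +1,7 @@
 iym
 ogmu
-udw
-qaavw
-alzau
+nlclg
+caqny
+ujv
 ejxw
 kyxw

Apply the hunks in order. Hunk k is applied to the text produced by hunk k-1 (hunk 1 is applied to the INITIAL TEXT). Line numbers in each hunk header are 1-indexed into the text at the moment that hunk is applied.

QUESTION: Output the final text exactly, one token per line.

Answer: iym
ogmu
nlclg
caqny
ujv
ejxw
kyxw
tov
bpj

Derivation:
Hunk 1: at line 4 remove [qvbtm,rcw,ehte] add [onb,has,kyxw] -> 10 lines: iym ogmu qpcoy oqrbc neac onb has kyxw tov bpj
Hunk 2: at line 2 remove [qpcoy,oqrbc,neac] add [udw] -> 8 lines: iym ogmu udw onb has kyxw tov bpj
Hunk 3: at line 2 remove [onb,has] add [qaavw,alzau,ejxw] -> 9 lines: iym ogmu udw qaavw alzau ejxw kyxw tov bpj
Hunk 4: at line 1 remove [udw,qaavw,alzau] add [nlclg,caqny,ujv] -> 9 lines: iym ogmu nlclg caqny ujv ejxw kyxw tov bpj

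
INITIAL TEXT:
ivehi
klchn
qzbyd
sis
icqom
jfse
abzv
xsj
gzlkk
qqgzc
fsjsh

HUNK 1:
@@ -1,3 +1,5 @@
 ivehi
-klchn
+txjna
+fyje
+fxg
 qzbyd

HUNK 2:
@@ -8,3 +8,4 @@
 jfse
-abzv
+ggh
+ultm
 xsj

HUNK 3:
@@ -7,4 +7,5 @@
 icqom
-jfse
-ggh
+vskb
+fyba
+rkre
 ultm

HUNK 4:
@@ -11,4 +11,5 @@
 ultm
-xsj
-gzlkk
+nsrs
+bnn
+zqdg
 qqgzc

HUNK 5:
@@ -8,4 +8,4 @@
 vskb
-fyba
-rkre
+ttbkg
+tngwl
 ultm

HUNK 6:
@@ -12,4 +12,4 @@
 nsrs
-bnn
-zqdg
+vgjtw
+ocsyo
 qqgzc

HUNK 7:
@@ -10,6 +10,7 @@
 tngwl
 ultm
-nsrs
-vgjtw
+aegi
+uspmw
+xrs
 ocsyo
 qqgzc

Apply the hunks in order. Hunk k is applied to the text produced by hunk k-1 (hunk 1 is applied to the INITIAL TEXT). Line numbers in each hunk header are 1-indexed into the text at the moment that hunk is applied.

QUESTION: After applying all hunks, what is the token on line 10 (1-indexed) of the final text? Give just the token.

Hunk 1: at line 1 remove [klchn] add [txjna,fyje,fxg] -> 13 lines: ivehi txjna fyje fxg qzbyd sis icqom jfse abzv xsj gzlkk qqgzc fsjsh
Hunk 2: at line 8 remove [abzv] add [ggh,ultm] -> 14 lines: ivehi txjna fyje fxg qzbyd sis icqom jfse ggh ultm xsj gzlkk qqgzc fsjsh
Hunk 3: at line 7 remove [jfse,ggh] add [vskb,fyba,rkre] -> 15 lines: ivehi txjna fyje fxg qzbyd sis icqom vskb fyba rkre ultm xsj gzlkk qqgzc fsjsh
Hunk 4: at line 11 remove [xsj,gzlkk] add [nsrs,bnn,zqdg] -> 16 lines: ivehi txjna fyje fxg qzbyd sis icqom vskb fyba rkre ultm nsrs bnn zqdg qqgzc fsjsh
Hunk 5: at line 8 remove [fyba,rkre] add [ttbkg,tngwl] -> 16 lines: ivehi txjna fyje fxg qzbyd sis icqom vskb ttbkg tngwl ultm nsrs bnn zqdg qqgzc fsjsh
Hunk 6: at line 12 remove [bnn,zqdg] add [vgjtw,ocsyo] -> 16 lines: ivehi txjna fyje fxg qzbyd sis icqom vskb ttbkg tngwl ultm nsrs vgjtw ocsyo qqgzc fsjsh
Hunk 7: at line 10 remove [nsrs,vgjtw] add [aegi,uspmw,xrs] -> 17 lines: ivehi txjna fyje fxg qzbyd sis icqom vskb ttbkg tngwl ultm aegi uspmw xrs ocsyo qqgzc fsjsh
Final line 10: tngwl

Answer: tngwl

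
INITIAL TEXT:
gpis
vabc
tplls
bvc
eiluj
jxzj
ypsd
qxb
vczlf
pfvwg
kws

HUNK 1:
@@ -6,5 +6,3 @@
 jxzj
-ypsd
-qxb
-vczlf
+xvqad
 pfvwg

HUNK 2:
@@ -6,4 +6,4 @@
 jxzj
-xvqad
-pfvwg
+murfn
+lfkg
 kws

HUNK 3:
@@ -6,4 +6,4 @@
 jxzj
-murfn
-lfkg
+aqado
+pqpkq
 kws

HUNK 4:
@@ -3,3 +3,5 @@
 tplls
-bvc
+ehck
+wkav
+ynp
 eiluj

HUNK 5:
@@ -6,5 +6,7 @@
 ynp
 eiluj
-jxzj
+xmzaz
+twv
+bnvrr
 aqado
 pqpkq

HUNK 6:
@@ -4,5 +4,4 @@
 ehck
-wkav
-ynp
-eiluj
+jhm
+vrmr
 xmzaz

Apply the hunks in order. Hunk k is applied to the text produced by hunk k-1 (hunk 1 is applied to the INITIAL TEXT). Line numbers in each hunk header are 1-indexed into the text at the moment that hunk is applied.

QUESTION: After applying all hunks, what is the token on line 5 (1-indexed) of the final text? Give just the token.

Hunk 1: at line 6 remove [ypsd,qxb,vczlf] add [xvqad] -> 9 lines: gpis vabc tplls bvc eiluj jxzj xvqad pfvwg kws
Hunk 2: at line 6 remove [xvqad,pfvwg] add [murfn,lfkg] -> 9 lines: gpis vabc tplls bvc eiluj jxzj murfn lfkg kws
Hunk 3: at line 6 remove [murfn,lfkg] add [aqado,pqpkq] -> 9 lines: gpis vabc tplls bvc eiluj jxzj aqado pqpkq kws
Hunk 4: at line 3 remove [bvc] add [ehck,wkav,ynp] -> 11 lines: gpis vabc tplls ehck wkav ynp eiluj jxzj aqado pqpkq kws
Hunk 5: at line 6 remove [jxzj] add [xmzaz,twv,bnvrr] -> 13 lines: gpis vabc tplls ehck wkav ynp eiluj xmzaz twv bnvrr aqado pqpkq kws
Hunk 6: at line 4 remove [wkav,ynp,eiluj] add [jhm,vrmr] -> 12 lines: gpis vabc tplls ehck jhm vrmr xmzaz twv bnvrr aqado pqpkq kws
Final line 5: jhm

Answer: jhm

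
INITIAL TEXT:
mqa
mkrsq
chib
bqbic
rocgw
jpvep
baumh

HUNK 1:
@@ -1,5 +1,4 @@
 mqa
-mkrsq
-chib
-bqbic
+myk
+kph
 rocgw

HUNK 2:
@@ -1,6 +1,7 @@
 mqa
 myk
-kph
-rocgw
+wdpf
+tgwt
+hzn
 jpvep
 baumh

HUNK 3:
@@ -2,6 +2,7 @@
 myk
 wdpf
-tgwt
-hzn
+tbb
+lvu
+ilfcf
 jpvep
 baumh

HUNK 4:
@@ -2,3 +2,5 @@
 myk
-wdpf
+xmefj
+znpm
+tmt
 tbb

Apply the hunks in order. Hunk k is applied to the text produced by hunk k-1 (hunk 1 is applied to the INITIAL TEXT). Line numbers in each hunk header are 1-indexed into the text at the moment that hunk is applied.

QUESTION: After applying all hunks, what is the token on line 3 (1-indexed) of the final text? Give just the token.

Answer: xmefj

Derivation:
Hunk 1: at line 1 remove [mkrsq,chib,bqbic] add [myk,kph] -> 6 lines: mqa myk kph rocgw jpvep baumh
Hunk 2: at line 1 remove [kph,rocgw] add [wdpf,tgwt,hzn] -> 7 lines: mqa myk wdpf tgwt hzn jpvep baumh
Hunk 3: at line 2 remove [tgwt,hzn] add [tbb,lvu,ilfcf] -> 8 lines: mqa myk wdpf tbb lvu ilfcf jpvep baumh
Hunk 4: at line 2 remove [wdpf] add [xmefj,znpm,tmt] -> 10 lines: mqa myk xmefj znpm tmt tbb lvu ilfcf jpvep baumh
Final line 3: xmefj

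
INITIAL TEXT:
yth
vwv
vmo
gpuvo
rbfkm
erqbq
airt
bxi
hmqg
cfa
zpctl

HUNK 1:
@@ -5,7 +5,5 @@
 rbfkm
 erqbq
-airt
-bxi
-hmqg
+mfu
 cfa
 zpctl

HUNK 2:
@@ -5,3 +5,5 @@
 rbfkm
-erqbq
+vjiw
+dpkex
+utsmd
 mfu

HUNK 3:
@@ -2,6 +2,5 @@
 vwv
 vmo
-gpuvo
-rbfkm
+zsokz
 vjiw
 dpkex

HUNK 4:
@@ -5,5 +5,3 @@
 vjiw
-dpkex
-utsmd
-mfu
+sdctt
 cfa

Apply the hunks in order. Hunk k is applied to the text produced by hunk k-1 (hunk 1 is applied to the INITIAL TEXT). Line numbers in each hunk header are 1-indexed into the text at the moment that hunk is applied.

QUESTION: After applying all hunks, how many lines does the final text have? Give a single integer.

Hunk 1: at line 5 remove [airt,bxi,hmqg] add [mfu] -> 9 lines: yth vwv vmo gpuvo rbfkm erqbq mfu cfa zpctl
Hunk 2: at line 5 remove [erqbq] add [vjiw,dpkex,utsmd] -> 11 lines: yth vwv vmo gpuvo rbfkm vjiw dpkex utsmd mfu cfa zpctl
Hunk 3: at line 2 remove [gpuvo,rbfkm] add [zsokz] -> 10 lines: yth vwv vmo zsokz vjiw dpkex utsmd mfu cfa zpctl
Hunk 4: at line 5 remove [dpkex,utsmd,mfu] add [sdctt] -> 8 lines: yth vwv vmo zsokz vjiw sdctt cfa zpctl
Final line count: 8

Answer: 8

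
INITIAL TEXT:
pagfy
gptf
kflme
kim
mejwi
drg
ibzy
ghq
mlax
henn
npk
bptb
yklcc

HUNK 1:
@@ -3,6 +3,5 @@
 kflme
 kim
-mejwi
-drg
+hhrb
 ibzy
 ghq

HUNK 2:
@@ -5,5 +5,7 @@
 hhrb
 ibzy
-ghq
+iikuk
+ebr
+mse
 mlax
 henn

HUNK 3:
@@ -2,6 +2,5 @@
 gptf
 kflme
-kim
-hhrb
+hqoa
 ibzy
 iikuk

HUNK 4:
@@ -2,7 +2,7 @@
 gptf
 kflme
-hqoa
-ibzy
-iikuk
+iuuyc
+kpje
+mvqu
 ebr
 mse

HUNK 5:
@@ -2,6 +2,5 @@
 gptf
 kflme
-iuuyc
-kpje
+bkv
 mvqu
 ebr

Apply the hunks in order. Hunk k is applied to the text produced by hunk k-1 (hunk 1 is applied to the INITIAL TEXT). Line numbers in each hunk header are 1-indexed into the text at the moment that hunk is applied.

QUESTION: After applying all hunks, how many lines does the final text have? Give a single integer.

Hunk 1: at line 3 remove [mejwi,drg] add [hhrb] -> 12 lines: pagfy gptf kflme kim hhrb ibzy ghq mlax henn npk bptb yklcc
Hunk 2: at line 5 remove [ghq] add [iikuk,ebr,mse] -> 14 lines: pagfy gptf kflme kim hhrb ibzy iikuk ebr mse mlax henn npk bptb yklcc
Hunk 3: at line 2 remove [kim,hhrb] add [hqoa] -> 13 lines: pagfy gptf kflme hqoa ibzy iikuk ebr mse mlax henn npk bptb yklcc
Hunk 4: at line 2 remove [hqoa,ibzy,iikuk] add [iuuyc,kpje,mvqu] -> 13 lines: pagfy gptf kflme iuuyc kpje mvqu ebr mse mlax henn npk bptb yklcc
Hunk 5: at line 2 remove [iuuyc,kpje] add [bkv] -> 12 lines: pagfy gptf kflme bkv mvqu ebr mse mlax henn npk bptb yklcc
Final line count: 12

Answer: 12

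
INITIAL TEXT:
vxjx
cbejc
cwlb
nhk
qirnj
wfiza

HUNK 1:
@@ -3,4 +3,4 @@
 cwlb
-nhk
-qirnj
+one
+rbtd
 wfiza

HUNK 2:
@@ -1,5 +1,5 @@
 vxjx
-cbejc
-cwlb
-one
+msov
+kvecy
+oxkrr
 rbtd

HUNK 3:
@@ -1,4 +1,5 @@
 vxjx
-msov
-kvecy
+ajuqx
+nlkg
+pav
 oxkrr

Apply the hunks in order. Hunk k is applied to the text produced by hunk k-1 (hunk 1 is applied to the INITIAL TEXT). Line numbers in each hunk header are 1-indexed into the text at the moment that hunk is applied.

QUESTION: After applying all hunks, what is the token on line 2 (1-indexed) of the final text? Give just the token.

Answer: ajuqx

Derivation:
Hunk 1: at line 3 remove [nhk,qirnj] add [one,rbtd] -> 6 lines: vxjx cbejc cwlb one rbtd wfiza
Hunk 2: at line 1 remove [cbejc,cwlb,one] add [msov,kvecy,oxkrr] -> 6 lines: vxjx msov kvecy oxkrr rbtd wfiza
Hunk 3: at line 1 remove [msov,kvecy] add [ajuqx,nlkg,pav] -> 7 lines: vxjx ajuqx nlkg pav oxkrr rbtd wfiza
Final line 2: ajuqx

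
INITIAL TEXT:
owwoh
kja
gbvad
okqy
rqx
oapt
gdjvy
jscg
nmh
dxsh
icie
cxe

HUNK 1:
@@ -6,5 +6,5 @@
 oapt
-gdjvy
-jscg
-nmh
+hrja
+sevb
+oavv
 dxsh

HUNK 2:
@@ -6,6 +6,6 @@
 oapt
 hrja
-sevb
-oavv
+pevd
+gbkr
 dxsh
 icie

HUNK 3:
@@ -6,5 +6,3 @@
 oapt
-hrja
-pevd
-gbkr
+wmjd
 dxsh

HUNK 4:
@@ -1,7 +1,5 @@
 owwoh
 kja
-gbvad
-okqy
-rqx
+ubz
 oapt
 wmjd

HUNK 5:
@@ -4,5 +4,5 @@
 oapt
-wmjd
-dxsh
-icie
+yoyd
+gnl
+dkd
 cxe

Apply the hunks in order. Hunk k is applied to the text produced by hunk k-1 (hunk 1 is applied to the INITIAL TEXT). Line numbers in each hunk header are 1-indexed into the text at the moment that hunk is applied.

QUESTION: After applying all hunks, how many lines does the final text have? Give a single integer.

Hunk 1: at line 6 remove [gdjvy,jscg,nmh] add [hrja,sevb,oavv] -> 12 lines: owwoh kja gbvad okqy rqx oapt hrja sevb oavv dxsh icie cxe
Hunk 2: at line 6 remove [sevb,oavv] add [pevd,gbkr] -> 12 lines: owwoh kja gbvad okqy rqx oapt hrja pevd gbkr dxsh icie cxe
Hunk 3: at line 6 remove [hrja,pevd,gbkr] add [wmjd] -> 10 lines: owwoh kja gbvad okqy rqx oapt wmjd dxsh icie cxe
Hunk 4: at line 1 remove [gbvad,okqy,rqx] add [ubz] -> 8 lines: owwoh kja ubz oapt wmjd dxsh icie cxe
Hunk 5: at line 4 remove [wmjd,dxsh,icie] add [yoyd,gnl,dkd] -> 8 lines: owwoh kja ubz oapt yoyd gnl dkd cxe
Final line count: 8

Answer: 8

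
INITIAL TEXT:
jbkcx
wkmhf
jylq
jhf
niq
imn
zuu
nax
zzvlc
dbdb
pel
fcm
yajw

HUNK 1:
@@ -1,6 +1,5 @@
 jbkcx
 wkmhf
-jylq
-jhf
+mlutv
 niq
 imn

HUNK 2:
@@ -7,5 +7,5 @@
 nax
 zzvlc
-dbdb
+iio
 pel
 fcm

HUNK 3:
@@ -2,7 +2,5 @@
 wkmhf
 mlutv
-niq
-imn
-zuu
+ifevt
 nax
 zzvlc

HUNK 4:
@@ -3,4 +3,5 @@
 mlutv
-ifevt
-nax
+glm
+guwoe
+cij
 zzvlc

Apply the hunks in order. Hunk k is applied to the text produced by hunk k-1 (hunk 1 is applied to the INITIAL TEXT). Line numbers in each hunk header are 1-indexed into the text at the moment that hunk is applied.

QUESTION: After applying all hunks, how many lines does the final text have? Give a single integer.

Hunk 1: at line 1 remove [jylq,jhf] add [mlutv] -> 12 lines: jbkcx wkmhf mlutv niq imn zuu nax zzvlc dbdb pel fcm yajw
Hunk 2: at line 7 remove [dbdb] add [iio] -> 12 lines: jbkcx wkmhf mlutv niq imn zuu nax zzvlc iio pel fcm yajw
Hunk 3: at line 2 remove [niq,imn,zuu] add [ifevt] -> 10 lines: jbkcx wkmhf mlutv ifevt nax zzvlc iio pel fcm yajw
Hunk 4: at line 3 remove [ifevt,nax] add [glm,guwoe,cij] -> 11 lines: jbkcx wkmhf mlutv glm guwoe cij zzvlc iio pel fcm yajw
Final line count: 11

Answer: 11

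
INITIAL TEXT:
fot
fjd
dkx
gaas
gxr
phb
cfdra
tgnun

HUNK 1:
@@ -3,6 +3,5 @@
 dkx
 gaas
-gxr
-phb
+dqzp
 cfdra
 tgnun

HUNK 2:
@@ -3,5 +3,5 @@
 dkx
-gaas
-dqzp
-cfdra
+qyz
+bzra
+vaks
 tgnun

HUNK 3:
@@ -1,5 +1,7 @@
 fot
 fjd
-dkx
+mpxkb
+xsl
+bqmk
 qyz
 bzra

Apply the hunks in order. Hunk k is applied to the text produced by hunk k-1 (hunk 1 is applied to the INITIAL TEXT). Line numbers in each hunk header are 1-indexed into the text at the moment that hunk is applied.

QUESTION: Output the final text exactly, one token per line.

Answer: fot
fjd
mpxkb
xsl
bqmk
qyz
bzra
vaks
tgnun

Derivation:
Hunk 1: at line 3 remove [gxr,phb] add [dqzp] -> 7 lines: fot fjd dkx gaas dqzp cfdra tgnun
Hunk 2: at line 3 remove [gaas,dqzp,cfdra] add [qyz,bzra,vaks] -> 7 lines: fot fjd dkx qyz bzra vaks tgnun
Hunk 3: at line 1 remove [dkx] add [mpxkb,xsl,bqmk] -> 9 lines: fot fjd mpxkb xsl bqmk qyz bzra vaks tgnun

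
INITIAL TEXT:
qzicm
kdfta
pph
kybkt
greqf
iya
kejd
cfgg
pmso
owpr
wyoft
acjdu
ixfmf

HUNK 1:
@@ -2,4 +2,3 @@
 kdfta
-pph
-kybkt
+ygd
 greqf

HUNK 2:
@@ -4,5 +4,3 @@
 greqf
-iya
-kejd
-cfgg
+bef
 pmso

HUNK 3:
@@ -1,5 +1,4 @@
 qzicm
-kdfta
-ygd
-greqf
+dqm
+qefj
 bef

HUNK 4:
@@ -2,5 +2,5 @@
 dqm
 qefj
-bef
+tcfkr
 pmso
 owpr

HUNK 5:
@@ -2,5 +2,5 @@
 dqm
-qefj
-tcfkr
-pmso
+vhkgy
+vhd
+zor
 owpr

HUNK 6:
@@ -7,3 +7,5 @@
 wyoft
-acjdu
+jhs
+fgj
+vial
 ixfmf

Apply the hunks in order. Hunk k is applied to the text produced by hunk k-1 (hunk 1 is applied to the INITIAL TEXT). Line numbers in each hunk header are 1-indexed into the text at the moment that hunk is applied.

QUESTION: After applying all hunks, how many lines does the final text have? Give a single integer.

Answer: 11

Derivation:
Hunk 1: at line 2 remove [pph,kybkt] add [ygd] -> 12 lines: qzicm kdfta ygd greqf iya kejd cfgg pmso owpr wyoft acjdu ixfmf
Hunk 2: at line 4 remove [iya,kejd,cfgg] add [bef] -> 10 lines: qzicm kdfta ygd greqf bef pmso owpr wyoft acjdu ixfmf
Hunk 3: at line 1 remove [kdfta,ygd,greqf] add [dqm,qefj] -> 9 lines: qzicm dqm qefj bef pmso owpr wyoft acjdu ixfmf
Hunk 4: at line 2 remove [bef] add [tcfkr] -> 9 lines: qzicm dqm qefj tcfkr pmso owpr wyoft acjdu ixfmf
Hunk 5: at line 2 remove [qefj,tcfkr,pmso] add [vhkgy,vhd,zor] -> 9 lines: qzicm dqm vhkgy vhd zor owpr wyoft acjdu ixfmf
Hunk 6: at line 7 remove [acjdu] add [jhs,fgj,vial] -> 11 lines: qzicm dqm vhkgy vhd zor owpr wyoft jhs fgj vial ixfmf
Final line count: 11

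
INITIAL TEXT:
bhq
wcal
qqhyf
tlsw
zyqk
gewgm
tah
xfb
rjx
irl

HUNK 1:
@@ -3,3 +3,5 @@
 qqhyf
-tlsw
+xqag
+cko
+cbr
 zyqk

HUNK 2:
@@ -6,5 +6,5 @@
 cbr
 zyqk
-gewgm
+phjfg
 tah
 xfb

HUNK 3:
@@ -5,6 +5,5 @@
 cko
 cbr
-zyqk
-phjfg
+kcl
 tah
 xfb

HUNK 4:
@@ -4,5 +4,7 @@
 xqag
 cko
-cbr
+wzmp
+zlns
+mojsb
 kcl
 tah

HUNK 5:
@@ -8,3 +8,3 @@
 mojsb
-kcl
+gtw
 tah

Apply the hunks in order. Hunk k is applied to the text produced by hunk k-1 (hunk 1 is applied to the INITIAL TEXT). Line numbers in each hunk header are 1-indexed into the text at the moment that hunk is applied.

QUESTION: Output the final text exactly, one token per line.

Answer: bhq
wcal
qqhyf
xqag
cko
wzmp
zlns
mojsb
gtw
tah
xfb
rjx
irl

Derivation:
Hunk 1: at line 3 remove [tlsw] add [xqag,cko,cbr] -> 12 lines: bhq wcal qqhyf xqag cko cbr zyqk gewgm tah xfb rjx irl
Hunk 2: at line 6 remove [gewgm] add [phjfg] -> 12 lines: bhq wcal qqhyf xqag cko cbr zyqk phjfg tah xfb rjx irl
Hunk 3: at line 5 remove [zyqk,phjfg] add [kcl] -> 11 lines: bhq wcal qqhyf xqag cko cbr kcl tah xfb rjx irl
Hunk 4: at line 4 remove [cbr] add [wzmp,zlns,mojsb] -> 13 lines: bhq wcal qqhyf xqag cko wzmp zlns mojsb kcl tah xfb rjx irl
Hunk 5: at line 8 remove [kcl] add [gtw] -> 13 lines: bhq wcal qqhyf xqag cko wzmp zlns mojsb gtw tah xfb rjx irl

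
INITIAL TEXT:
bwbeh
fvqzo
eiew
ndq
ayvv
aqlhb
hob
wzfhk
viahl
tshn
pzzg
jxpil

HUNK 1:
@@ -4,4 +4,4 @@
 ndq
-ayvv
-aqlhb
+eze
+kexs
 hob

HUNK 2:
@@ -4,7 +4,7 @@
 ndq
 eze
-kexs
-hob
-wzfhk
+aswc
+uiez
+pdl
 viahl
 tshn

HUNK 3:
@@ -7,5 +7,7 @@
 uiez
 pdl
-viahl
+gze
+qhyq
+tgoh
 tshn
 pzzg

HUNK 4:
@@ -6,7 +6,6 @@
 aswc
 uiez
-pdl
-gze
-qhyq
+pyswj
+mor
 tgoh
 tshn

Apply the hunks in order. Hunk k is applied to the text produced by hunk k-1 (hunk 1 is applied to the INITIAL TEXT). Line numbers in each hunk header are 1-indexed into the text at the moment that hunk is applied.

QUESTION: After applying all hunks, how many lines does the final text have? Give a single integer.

Answer: 13

Derivation:
Hunk 1: at line 4 remove [ayvv,aqlhb] add [eze,kexs] -> 12 lines: bwbeh fvqzo eiew ndq eze kexs hob wzfhk viahl tshn pzzg jxpil
Hunk 2: at line 4 remove [kexs,hob,wzfhk] add [aswc,uiez,pdl] -> 12 lines: bwbeh fvqzo eiew ndq eze aswc uiez pdl viahl tshn pzzg jxpil
Hunk 3: at line 7 remove [viahl] add [gze,qhyq,tgoh] -> 14 lines: bwbeh fvqzo eiew ndq eze aswc uiez pdl gze qhyq tgoh tshn pzzg jxpil
Hunk 4: at line 6 remove [pdl,gze,qhyq] add [pyswj,mor] -> 13 lines: bwbeh fvqzo eiew ndq eze aswc uiez pyswj mor tgoh tshn pzzg jxpil
Final line count: 13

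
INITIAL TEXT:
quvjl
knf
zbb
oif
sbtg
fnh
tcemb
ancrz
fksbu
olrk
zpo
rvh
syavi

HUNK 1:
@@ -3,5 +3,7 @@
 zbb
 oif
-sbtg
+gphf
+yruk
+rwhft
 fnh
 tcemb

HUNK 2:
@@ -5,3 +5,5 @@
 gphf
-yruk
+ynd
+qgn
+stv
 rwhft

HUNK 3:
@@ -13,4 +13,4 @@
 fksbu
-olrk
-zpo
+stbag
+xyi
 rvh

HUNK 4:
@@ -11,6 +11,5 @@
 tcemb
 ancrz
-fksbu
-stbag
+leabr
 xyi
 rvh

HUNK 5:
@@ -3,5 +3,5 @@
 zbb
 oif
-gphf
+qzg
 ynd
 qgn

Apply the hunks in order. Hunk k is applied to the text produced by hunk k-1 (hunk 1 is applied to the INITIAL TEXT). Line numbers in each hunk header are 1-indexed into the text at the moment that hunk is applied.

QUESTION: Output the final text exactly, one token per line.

Answer: quvjl
knf
zbb
oif
qzg
ynd
qgn
stv
rwhft
fnh
tcemb
ancrz
leabr
xyi
rvh
syavi

Derivation:
Hunk 1: at line 3 remove [sbtg] add [gphf,yruk,rwhft] -> 15 lines: quvjl knf zbb oif gphf yruk rwhft fnh tcemb ancrz fksbu olrk zpo rvh syavi
Hunk 2: at line 5 remove [yruk] add [ynd,qgn,stv] -> 17 lines: quvjl knf zbb oif gphf ynd qgn stv rwhft fnh tcemb ancrz fksbu olrk zpo rvh syavi
Hunk 3: at line 13 remove [olrk,zpo] add [stbag,xyi] -> 17 lines: quvjl knf zbb oif gphf ynd qgn stv rwhft fnh tcemb ancrz fksbu stbag xyi rvh syavi
Hunk 4: at line 11 remove [fksbu,stbag] add [leabr] -> 16 lines: quvjl knf zbb oif gphf ynd qgn stv rwhft fnh tcemb ancrz leabr xyi rvh syavi
Hunk 5: at line 3 remove [gphf] add [qzg] -> 16 lines: quvjl knf zbb oif qzg ynd qgn stv rwhft fnh tcemb ancrz leabr xyi rvh syavi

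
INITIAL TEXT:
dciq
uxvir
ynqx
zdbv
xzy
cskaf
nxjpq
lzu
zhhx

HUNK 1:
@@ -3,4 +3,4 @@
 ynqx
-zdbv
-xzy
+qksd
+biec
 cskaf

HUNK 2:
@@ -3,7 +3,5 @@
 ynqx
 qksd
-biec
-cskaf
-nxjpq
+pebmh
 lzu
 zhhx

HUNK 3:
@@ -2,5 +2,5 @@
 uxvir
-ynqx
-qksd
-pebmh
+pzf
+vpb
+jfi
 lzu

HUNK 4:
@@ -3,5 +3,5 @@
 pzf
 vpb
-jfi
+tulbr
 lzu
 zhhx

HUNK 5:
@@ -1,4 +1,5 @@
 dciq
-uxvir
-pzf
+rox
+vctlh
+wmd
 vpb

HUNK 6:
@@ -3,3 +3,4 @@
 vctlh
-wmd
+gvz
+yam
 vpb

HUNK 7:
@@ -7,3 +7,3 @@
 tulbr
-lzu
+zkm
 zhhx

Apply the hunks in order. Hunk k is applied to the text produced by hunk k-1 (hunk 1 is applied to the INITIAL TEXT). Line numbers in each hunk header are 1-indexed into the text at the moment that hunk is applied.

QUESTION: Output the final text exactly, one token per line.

Answer: dciq
rox
vctlh
gvz
yam
vpb
tulbr
zkm
zhhx

Derivation:
Hunk 1: at line 3 remove [zdbv,xzy] add [qksd,biec] -> 9 lines: dciq uxvir ynqx qksd biec cskaf nxjpq lzu zhhx
Hunk 2: at line 3 remove [biec,cskaf,nxjpq] add [pebmh] -> 7 lines: dciq uxvir ynqx qksd pebmh lzu zhhx
Hunk 3: at line 2 remove [ynqx,qksd,pebmh] add [pzf,vpb,jfi] -> 7 lines: dciq uxvir pzf vpb jfi lzu zhhx
Hunk 4: at line 3 remove [jfi] add [tulbr] -> 7 lines: dciq uxvir pzf vpb tulbr lzu zhhx
Hunk 5: at line 1 remove [uxvir,pzf] add [rox,vctlh,wmd] -> 8 lines: dciq rox vctlh wmd vpb tulbr lzu zhhx
Hunk 6: at line 3 remove [wmd] add [gvz,yam] -> 9 lines: dciq rox vctlh gvz yam vpb tulbr lzu zhhx
Hunk 7: at line 7 remove [lzu] add [zkm] -> 9 lines: dciq rox vctlh gvz yam vpb tulbr zkm zhhx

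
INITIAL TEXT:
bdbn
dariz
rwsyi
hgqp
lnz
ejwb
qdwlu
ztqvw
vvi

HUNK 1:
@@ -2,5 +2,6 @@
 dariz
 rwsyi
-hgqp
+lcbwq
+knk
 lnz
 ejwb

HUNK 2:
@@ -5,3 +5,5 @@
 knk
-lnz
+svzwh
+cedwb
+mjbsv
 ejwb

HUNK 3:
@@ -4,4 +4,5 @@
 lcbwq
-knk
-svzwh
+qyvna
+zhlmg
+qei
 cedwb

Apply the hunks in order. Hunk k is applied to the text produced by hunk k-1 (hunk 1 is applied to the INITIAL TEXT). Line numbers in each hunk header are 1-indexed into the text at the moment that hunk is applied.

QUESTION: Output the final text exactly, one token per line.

Hunk 1: at line 2 remove [hgqp] add [lcbwq,knk] -> 10 lines: bdbn dariz rwsyi lcbwq knk lnz ejwb qdwlu ztqvw vvi
Hunk 2: at line 5 remove [lnz] add [svzwh,cedwb,mjbsv] -> 12 lines: bdbn dariz rwsyi lcbwq knk svzwh cedwb mjbsv ejwb qdwlu ztqvw vvi
Hunk 3: at line 4 remove [knk,svzwh] add [qyvna,zhlmg,qei] -> 13 lines: bdbn dariz rwsyi lcbwq qyvna zhlmg qei cedwb mjbsv ejwb qdwlu ztqvw vvi

Answer: bdbn
dariz
rwsyi
lcbwq
qyvna
zhlmg
qei
cedwb
mjbsv
ejwb
qdwlu
ztqvw
vvi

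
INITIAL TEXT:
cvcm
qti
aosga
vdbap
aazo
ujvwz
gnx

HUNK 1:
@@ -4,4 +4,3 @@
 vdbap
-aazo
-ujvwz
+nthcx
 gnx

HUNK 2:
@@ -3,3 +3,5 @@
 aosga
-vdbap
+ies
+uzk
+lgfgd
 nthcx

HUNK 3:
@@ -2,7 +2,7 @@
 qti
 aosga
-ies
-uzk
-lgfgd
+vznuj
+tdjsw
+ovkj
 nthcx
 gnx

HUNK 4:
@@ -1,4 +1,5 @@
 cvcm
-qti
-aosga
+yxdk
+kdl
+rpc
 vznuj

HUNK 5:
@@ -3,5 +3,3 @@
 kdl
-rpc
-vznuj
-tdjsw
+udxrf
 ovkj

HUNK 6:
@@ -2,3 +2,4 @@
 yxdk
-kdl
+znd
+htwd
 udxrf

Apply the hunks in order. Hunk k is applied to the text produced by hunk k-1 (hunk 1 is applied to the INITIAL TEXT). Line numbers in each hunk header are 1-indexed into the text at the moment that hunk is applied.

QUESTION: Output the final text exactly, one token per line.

Answer: cvcm
yxdk
znd
htwd
udxrf
ovkj
nthcx
gnx

Derivation:
Hunk 1: at line 4 remove [aazo,ujvwz] add [nthcx] -> 6 lines: cvcm qti aosga vdbap nthcx gnx
Hunk 2: at line 3 remove [vdbap] add [ies,uzk,lgfgd] -> 8 lines: cvcm qti aosga ies uzk lgfgd nthcx gnx
Hunk 3: at line 2 remove [ies,uzk,lgfgd] add [vznuj,tdjsw,ovkj] -> 8 lines: cvcm qti aosga vznuj tdjsw ovkj nthcx gnx
Hunk 4: at line 1 remove [qti,aosga] add [yxdk,kdl,rpc] -> 9 lines: cvcm yxdk kdl rpc vznuj tdjsw ovkj nthcx gnx
Hunk 5: at line 3 remove [rpc,vznuj,tdjsw] add [udxrf] -> 7 lines: cvcm yxdk kdl udxrf ovkj nthcx gnx
Hunk 6: at line 2 remove [kdl] add [znd,htwd] -> 8 lines: cvcm yxdk znd htwd udxrf ovkj nthcx gnx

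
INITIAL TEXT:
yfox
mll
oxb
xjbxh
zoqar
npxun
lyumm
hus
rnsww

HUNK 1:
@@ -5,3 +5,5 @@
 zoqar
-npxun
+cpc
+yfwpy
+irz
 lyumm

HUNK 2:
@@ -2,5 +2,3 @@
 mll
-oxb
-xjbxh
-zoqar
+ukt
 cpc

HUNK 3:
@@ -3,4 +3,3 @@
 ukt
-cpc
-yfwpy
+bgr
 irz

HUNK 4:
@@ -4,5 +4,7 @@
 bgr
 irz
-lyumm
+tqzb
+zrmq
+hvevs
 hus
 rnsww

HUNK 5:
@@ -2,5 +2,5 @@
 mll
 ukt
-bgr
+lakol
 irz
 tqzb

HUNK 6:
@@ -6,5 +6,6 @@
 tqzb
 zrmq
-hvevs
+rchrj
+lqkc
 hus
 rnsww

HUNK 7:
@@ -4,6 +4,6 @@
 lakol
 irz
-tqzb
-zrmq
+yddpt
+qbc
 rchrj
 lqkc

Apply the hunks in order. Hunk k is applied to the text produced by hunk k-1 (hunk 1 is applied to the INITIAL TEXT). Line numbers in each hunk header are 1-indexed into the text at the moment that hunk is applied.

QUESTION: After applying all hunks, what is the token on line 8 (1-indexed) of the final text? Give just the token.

Answer: rchrj

Derivation:
Hunk 1: at line 5 remove [npxun] add [cpc,yfwpy,irz] -> 11 lines: yfox mll oxb xjbxh zoqar cpc yfwpy irz lyumm hus rnsww
Hunk 2: at line 2 remove [oxb,xjbxh,zoqar] add [ukt] -> 9 lines: yfox mll ukt cpc yfwpy irz lyumm hus rnsww
Hunk 3: at line 3 remove [cpc,yfwpy] add [bgr] -> 8 lines: yfox mll ukt bgr irz lyumm hus rnsww
Hunk 4: at line 4 remove [lyumm] add [tqzb,zrmq,hvevs] -> 10 lines: yfox mll ukt bgr irz tqzb zrmq hvevs hus rnsww
Hunk 5: at line 2 remove [bgr] add [lakol] -> 10 lines: yfox mll ukt lakol irz tqzb zrmq hvevs hus rnsww
Hunk 6: at line 6 remove [hvevs] add [rchrj,lqkc] -> 11 lines: yfox mll ukt lakol irz tqzb zrmq rchrj lqkc hus rnsww
Hunk 7: at line 4 remove [tqzb,zrmq] add [yddpt,qbc] -> 11 lines: yfox mll ukt lakol irz yddpt qbc rchrj lqkc hus rnsww
Final line 8: rchrj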